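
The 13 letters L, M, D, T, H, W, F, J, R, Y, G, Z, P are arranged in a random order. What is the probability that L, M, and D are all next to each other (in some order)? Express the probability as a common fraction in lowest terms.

1/26

There are 13! = 6227020800 arrangements.
Treat the three as one block: 11! placements × 3! orders within the block = 39916800·6 = 239500800.
Probability = 239500800/6227020800 = 1/26.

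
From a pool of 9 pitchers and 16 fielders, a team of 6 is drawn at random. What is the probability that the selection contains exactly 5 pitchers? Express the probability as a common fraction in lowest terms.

72/6325

There are C(25,6) = 177100 ways to choose 6 from 25.
Selections with exactly 5 pitchers: choose 5 of the 9 pitchers and 1 of the 16 fielders, C(9,5)·C(16,1) = 126·16 = 2016.
Probability = 2016/177100 = 72/6325.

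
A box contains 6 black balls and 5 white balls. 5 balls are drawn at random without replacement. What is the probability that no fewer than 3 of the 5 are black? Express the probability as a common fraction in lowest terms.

Total selections: C(11,5) = 462.
Favorable selections (no fewer than 3 black): C(6,3)·C(5,2) + C(6,4)·C(5,1) + C(6,5)·C(5,0) = 200 + 75 + 6 = 281.
Probability = 281/462.

281/462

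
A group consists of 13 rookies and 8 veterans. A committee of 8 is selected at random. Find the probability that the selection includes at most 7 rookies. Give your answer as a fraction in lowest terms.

22467/22610

Total selections: C(21,8) = 203490.
The complement is exactly 8 rookies: C(13,8)·C(8,0) = 1287.
Probability = 1 − 1287/203490 = 202203/203490 = 22467/22610.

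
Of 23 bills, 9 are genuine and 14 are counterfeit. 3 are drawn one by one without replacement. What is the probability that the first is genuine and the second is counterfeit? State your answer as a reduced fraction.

63/253

Multiply the conditional probabilities at each draw: 9/23 · 14/22 = 126/506 = 63/253.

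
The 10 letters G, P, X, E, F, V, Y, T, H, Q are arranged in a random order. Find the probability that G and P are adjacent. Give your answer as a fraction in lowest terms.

1/5

There are 10! = 3628800 arrangements.
Treat G and P as a block: 9! arrangements of the blocks × 2 orders within the block = 2·362880 = 725760.
Probability = 725760/3628800 = 1/5.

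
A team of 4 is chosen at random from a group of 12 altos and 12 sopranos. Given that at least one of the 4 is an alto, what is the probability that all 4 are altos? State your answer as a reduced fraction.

Work in counts. Selections with at least one alto: C(24,4) − C(12,4) = 10626 − 495 = 10131.
Of those, selections where all 4 are altos: C(12,4) = 495.
Conditional probability = 495/10131 = 15/307.

15/307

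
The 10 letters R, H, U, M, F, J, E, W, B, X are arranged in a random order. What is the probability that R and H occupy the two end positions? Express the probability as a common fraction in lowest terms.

1/45

There are 10! = 3628800 arrangements.
Place R and H at the ends in 2 ways, arrange the remaining 8 in 8! = 40320 ways: 2·40320 = 80640.
Probability = 80640/3628800 = 1/45.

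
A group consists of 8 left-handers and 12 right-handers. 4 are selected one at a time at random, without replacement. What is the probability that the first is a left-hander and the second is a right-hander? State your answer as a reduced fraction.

24/95

Multiply the conditional probabilities at each draw: 8/20 · 12/19 = 96/380 = 24/95.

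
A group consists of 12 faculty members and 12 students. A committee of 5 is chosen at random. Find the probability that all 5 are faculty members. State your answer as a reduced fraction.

3/161

There are C(24,5) = 42504 possible selections.
Selections with all faculty members: C(12,5) = 792.
Probability = 792/42504 = 3/161.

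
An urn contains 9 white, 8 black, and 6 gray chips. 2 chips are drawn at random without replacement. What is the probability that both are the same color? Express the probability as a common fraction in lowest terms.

79/253

There are C(23,2) = 253 ways to draw 2 chips.
All same color: C(9,2) + C(8,2) + C(6,2) = 36 + 28 + 15 = 79.
Probability = 79/253.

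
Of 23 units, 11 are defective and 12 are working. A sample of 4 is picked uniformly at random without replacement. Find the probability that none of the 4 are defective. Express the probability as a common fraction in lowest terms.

There are C(23,4) = 8855 possible selections.
Selections with no defective (all working): C(12,4) = 495.
Probability = 495/8855 = 9/161.

9/161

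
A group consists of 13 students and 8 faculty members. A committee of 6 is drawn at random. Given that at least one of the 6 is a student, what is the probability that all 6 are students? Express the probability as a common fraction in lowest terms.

33/1043

Work in counts. Selections with at least one student: C(21,6) − C(8,6) = 54264 − 28 = 54236.
Of those, selections where all 6 are students: C(13,6) = 1716.
Conditional probability = 1716/54236 = 33/1043.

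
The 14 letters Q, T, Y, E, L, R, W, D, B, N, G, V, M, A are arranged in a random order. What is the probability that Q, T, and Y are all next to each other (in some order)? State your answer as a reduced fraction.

3/91

There are 14! = 87178291200 arrangements.
Treat the three as one block: 12! placements × 3! orders within the block = 479001600·6 = 2874009600.
Probability = 2874009600/87178291200 = 3/91.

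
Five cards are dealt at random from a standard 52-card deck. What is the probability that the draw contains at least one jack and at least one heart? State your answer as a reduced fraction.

There are C(52,5) = 2598960 possible draws.
By inclusion-exclusion on the complements, draws missing all jacks or all hearts: C(48,5) + C(39,5) − C(36,5) = 1712304 + 575757 − 376992 = 1911069.
So draws with at least one of each: 2598960 − 1911069 = 687891, probability 687891/2598960 = 229297/866320.

229297/866320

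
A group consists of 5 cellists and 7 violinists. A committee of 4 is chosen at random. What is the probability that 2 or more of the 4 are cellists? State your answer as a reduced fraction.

Total selections: C(12,4) = 495.
Count the complement (fewer than 2 cellists): C(5,0)·C(7,4) + C(5,1)·C(7,3) = 35 + 175 = 210.
Probability = 1 − 210/495 = 285/495 = 19/33.

19/33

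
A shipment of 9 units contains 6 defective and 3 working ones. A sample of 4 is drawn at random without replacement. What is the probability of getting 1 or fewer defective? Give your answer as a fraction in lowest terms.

There are C(9,4) = 126 ways to choose the 4.
Favorable selections (1 or fewer defective): C(6,1)·C(3,3) = 6.
Probability = 6/126 = 1/21.

1/21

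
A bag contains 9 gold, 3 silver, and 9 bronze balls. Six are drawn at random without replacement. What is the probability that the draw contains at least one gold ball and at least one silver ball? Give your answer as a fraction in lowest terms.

415/646

There are C(21,6) = 54264 possible draws.
By inclusion-exclusion on the complements, draws missing all gold or all silver: C(12,6) + C(18,6) − C(9,6) = 924 + 18564 − 84 = 19404.
So draws with at least one of each: 54264 − 19404 = 34860, probability 34860/54264 = 415/646.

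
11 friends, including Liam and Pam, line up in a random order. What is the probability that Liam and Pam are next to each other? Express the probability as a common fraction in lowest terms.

2/11

There are 11! = 39916800 arrangements.
Treat Liam and Pam as a block: 10! arrangements of the blocks × 2 orders within the block = 2·3628800 = 7257600.
Probability = 7257600/39916800 = 2/11.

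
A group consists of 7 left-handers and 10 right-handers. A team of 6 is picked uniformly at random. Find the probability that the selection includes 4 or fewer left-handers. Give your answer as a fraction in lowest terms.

1737/1768

Total selections: C(17,6) = 12376.
Count the complement (more than 4 left-handers): C(7,5)·C(10,1) + C(7,6)·C(10,0) = 210 + 7 = 217.
Probability = 1 − 217/12376 = 12159/12376 = 1737/1768.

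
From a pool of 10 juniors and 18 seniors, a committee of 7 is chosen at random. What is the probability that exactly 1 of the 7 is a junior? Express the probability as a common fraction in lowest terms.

119/759

There are C(28,7) = 1184040 ways to choose 7 from 28.
Selections with exactly 1 junior: choose 1 of the 10 juniors and 6 of the 18 seniors, C(10,1)·C(18,6) = 10·18564 = 185640.
Probability = 185640/1184040 = 119/759.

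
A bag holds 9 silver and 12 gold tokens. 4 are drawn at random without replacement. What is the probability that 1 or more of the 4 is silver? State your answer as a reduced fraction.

Total selections: C(21,4) = 5985.
Favorable selections (1 or more silver): C(9,1)·C(12,3) + C(9,2)·C(12,2) + C(9,3)·C(12,1) + C(9,4)·C(12,0) = 1980 + 2376 + 1008 + 126 = 5490.
Probability = 5490/5985 = 122/133.

122/133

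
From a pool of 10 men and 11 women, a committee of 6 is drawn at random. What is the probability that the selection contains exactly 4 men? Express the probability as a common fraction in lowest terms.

275/1292

Total number of selections: C(21,6) = 54264.
Selections with exactly 4 men: choose 4 of the 10 men and 2 of the 11 women, C(10,4)·C(11,2) = 210·55 = 11550.
Probability = 11550/54264 = 275/1292.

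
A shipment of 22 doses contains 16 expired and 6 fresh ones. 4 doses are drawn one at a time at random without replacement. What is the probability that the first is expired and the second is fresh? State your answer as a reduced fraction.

16/77

Multiply the conditional probabilities at each draw: 16/22 · 6/21 = 96/462 = 16/77.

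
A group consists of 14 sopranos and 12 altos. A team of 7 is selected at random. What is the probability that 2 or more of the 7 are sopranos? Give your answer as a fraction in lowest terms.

563/575

There are C(26,7) = 657800 ways to choose the 7.
Count the complement (fewer than 2 sopranos): C(14,0)·C(12,7) + C(14,1)·C(12,6) = 792 + 12936 = 13728.
Probability = 1 − 13728/657800 = 644072/657800 = 563/575.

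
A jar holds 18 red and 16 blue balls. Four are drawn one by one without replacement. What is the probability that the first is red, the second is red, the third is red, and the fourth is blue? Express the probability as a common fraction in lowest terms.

Multiply the conditional probabilities at each draw: 18/34 · 17/33 · 16/32 · 16/31 = 78336/1113024 = 24/341.

24/341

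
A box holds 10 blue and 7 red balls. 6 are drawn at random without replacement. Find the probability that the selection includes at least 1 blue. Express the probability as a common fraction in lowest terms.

Total selections: C(17,6) = 12376.
The complement is all 6 are red: C(7,6) = 7.
Probability = 1 − 7/12376 = 12369/12376 = 1767/1768.

1767/1768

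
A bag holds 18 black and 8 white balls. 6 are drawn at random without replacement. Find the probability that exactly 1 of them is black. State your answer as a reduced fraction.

72/16445

Total number of selections: C(26,6) = 230230.
Selections with exactly 1 black: choose 1 of the 18 black and 5 of the 8 white, C(18,1)·C(8,5) = 18·56 = 1008.
Probability = 1008/230230 = 72/16445.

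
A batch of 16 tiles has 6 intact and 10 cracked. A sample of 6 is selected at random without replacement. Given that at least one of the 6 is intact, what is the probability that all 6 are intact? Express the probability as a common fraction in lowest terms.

Work in counts. Selections with at least one intact: C(16,6) − C(10,6) = 8008 − 210 = 7798.
Of those, selections where all 6 are intact: C(6,6) = 1.
Conditional probability = 1/7798.

1/7798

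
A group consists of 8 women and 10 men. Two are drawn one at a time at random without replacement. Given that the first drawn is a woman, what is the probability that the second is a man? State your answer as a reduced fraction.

After removing one woman, 17 remain: 7 women and 10 men.
So the probability the next is a man is 10/17.

10/17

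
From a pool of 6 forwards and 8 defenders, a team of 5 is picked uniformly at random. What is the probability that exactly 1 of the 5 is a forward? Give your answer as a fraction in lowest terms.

30/143

There are C(14,5) = 2002 ways to choose 5 from 14.
Selections with exactly 1 forward: choose 1 of the 6 forwards and 4 of the 8 defenders, C(6,1)·C(8,4) = 6·70 = 420.
Probability = 420/2002 = 30/143.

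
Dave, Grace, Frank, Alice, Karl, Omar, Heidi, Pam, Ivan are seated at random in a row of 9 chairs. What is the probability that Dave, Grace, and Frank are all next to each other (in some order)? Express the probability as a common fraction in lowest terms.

There are 9! = 362880 arrangements.
Treat the three as one block: 7! placements × 3! orders within the block = 5040·6 = 30240.
Probability = 30240/362880 = 1/12.

1/12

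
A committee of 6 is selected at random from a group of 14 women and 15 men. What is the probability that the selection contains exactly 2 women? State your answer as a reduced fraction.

91/348

The sample space is all 6-subsets of the 29: C(29,6) = 475020.
Selections with exactly 2 women: choose 2 of the 14 women and 4 of the 15 men, C(14,2)·C(15,4) = 91·1365 = 124215.
Probability = 124215/475020 = 91/348.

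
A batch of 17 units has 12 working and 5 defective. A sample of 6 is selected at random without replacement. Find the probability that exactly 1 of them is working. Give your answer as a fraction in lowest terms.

3/3094

Total number of selections: C(17,6) = 12376.
Selections with exactly 1 working: choose 1 of the 12 working and 5 of the 5 defective, C(12,1)·C(5,5) = 12·1 = 12.
Probability = 12/12376 = 3/3094.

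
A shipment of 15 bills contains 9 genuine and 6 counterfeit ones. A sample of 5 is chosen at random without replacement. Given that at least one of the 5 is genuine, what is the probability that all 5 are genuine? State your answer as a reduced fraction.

14/333

Work in counts. Selections with at least one genuine: C(15,5) − C(6,5) = 3003 − 6 = 2997.
Of those, selections where all 5 are genuine: C(9,5) = 126.
Conditional probability = 126/2997 = 14/333.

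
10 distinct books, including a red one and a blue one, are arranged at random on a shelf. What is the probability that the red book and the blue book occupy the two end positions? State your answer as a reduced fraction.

There are 10! = 3628800 arrangements.
Place the red book and the blue book at the ends in 2 ways, arrange the remaining 8 in 8! = 40320 ways: 2·40320 = 80640.
Probability = 80640/3628800 = 1/45.

1/45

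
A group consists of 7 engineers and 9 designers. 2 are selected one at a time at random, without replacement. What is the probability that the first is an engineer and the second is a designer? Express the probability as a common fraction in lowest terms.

Multiply the conditional probabilities at each draw: 7/16 · 9/15 = 63/240 = 21/80.

21/80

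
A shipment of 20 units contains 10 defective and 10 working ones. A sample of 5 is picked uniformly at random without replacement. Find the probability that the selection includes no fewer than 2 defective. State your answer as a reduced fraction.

274/323

There are C(20,5) = 15504 ways to choose the 5.
Count the complement (fewer than 2 defective): C(10,0)·C(10,5) + C(10,1)·C(10,4) = 252 + 2100 = 2352.
Probability = 1 − 2352/15504 = 13152/15504 = 274/323.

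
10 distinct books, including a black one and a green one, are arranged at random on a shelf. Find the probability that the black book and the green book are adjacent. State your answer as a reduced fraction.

There are 10! = 3628800 arrangements.
Treat the black book and the green book as a block: 9! arrangements of the blocks × 2 orders within the block = 2·362880 = 725760.
Probability = 725760/3628800 = 1/5.

1/5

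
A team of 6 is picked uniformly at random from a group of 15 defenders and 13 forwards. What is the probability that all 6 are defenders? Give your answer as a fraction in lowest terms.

11/828

There are C(28,6) = 376740 possible selections.
Selections with all defenders: C(15,6) = 5005.
Probability = 5005/376740 = 11/828.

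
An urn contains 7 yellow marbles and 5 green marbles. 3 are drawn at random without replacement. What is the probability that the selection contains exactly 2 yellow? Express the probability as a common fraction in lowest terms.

21/44

Total number of selections: C(12,3) = 220.
Selections with exactly 2 yellow: choose 2 of the 7 yellow and 1 of the 5 green, C(7,2)·C(5,1) = 21·5 = 105.
Probability = 105/220 = 21/44.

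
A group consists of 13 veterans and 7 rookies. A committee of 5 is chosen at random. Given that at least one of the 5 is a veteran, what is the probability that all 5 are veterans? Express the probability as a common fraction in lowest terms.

33/397

Work in counts. Selections with at least one veteran: C(20,5) − C(7,5) = 15504 − 21 = 15483.
Of those, selections where all 5 are veterans: C(13,5) = 1287.
Conditional probability = 1287/15483 = 33/397.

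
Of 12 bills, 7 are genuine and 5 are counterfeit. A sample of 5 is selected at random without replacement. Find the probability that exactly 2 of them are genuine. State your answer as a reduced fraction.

35/132

The sample space is all 5-subsets of the 12: C(12,5) = 792.
Selections with exactly 2 genuine: choose 2 of the 7 genuine and 3 of the 5 counterfeit, C(7,2)·C(5,3) = 21·10 = 210.
Probability = 210/792 = 35/132.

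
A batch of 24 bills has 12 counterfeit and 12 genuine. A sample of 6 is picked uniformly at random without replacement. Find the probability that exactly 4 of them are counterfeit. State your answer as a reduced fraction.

There are C(24,6) = 134596 ways to choose 6 from 24.
Selections with exactly 4 counterfeit: choose 4 of the 12 counterfeit and 2 of the 12 genuine, C(12,4)·C(12,2) = 495·66 = 32670.
Probability = 32670/134596 = 1485/6118.

1485/6118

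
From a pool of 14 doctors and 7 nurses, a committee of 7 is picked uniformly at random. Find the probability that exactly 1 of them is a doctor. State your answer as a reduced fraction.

Total number of selections: C(21,7) = 116280.
Selections with exactly 1 doctor: choose 1 of the 14 doctors and 6 of the 7 nurses, C(14,1)·C(7,6) = 14·7 = 98.
Probability = 98/116280 = 49/58140.

49/58140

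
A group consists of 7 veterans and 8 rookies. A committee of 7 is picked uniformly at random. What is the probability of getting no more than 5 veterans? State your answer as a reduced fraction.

There are C(15,7) = 6435 ways to choose the 7.
Favorable selections (no more than 5 veterans): C(7,0)·C(8,7) + C(7,1)·C(8,6) + C(7,2)·C(8,5) + C(7,3)·C(8,4) + C(7,4)·C(8,3) + C(7,5)·C(8,2) = 8 + 196 + 1176 + 2450 + 1960 + 588 = 6378.
Probability = 6378/6435 = 2126/2145.

2126/2145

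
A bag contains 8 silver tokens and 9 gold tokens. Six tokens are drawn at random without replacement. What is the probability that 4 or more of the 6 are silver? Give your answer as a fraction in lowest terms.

Total selections: C(17,6) = 12376.
Favorable selections (4 or more silver): C(8,4)·C(9,2) + C(8,5)·C(9,1) + C(8,6)·C(9,0) = 2520 + 504 + 28 = 3052.
Probability = 3052/12376 = 109/442.

109/442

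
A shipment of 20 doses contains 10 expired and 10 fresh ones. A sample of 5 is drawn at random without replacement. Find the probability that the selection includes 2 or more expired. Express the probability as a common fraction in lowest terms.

Total selections: C(20,5) = 15504.
Count the complement (fewer than 2 expired): C(10,0)·C(10,5) + C(10,1)·C(10,4) = 252 + 2100 = 2352.
Probability = 1 − 2352/15504 = 13152/15504 = 274/323.

274/323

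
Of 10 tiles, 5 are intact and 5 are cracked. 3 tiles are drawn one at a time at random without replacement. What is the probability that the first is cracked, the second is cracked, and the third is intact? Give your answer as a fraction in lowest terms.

5/36

Multiply the conditional probabilities at each draw: 5/10 · 4/9 · 5/8 = 100/720 = 5/36.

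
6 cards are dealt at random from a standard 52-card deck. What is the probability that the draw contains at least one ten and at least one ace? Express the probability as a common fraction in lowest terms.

There are C(52,6) = 20358520 possible draws.
By inclusion-exclusion on the complements, draws missing all tens or all aces: C(48,6) + C(48,6) − C(44,6) = 12271512 + 12271512 − 7059052 = 17483972.
So draws with at least one of each: 20358520 − 17483972 = 2874548, probability 2874548/20358520 = 718637/5089630.

718637/5089630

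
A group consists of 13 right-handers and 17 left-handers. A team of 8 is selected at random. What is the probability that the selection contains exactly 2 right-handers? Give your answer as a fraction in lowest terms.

24752/150075

The sample space is all 8-subsets of the 30: C(30,8) = 5852925.
Selections with exactly 2 right-handers: choose 2 of the 13 right-handers and 6 of the 17 left-handers, C(13,2)·C(17,6) = 78·12376 = 965328.
Probability = 965328/5852925 = 24752/150075.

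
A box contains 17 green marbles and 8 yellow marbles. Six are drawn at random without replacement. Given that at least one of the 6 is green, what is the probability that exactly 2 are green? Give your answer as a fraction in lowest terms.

5/93

Work in counts. Selections with at least one green: C(25,6) − C(8,6) = 177100 − 28 = 177072.
Of those, selections where exactly 2 are green: C(17,2)·C(8,4) = 136·70 = 9520.
Conditional probability = 9520/177072 = 5/93.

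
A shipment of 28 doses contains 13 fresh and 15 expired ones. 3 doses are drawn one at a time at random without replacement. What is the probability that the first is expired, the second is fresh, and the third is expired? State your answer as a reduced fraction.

5/36

Multiply the conditional probabilities at each draw: 15/28 · 13/27 · 14/26 = 2730/19656 = 5/36.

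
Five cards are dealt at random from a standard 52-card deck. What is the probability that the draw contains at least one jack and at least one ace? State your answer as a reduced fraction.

There are C(52,5) = 2598960 possible draws.
By inclusion-exclusion on the complements, draws missing all jacks or all aces: C(48,5) + C(48,5) − C(44,5) = 1712304 + 1712304 − 1086008 = 2338600.
So draws with at least one of each: 2598960 − 2338600 = 260360, probability 260360/2598960 = 6509/64974.

6509/64974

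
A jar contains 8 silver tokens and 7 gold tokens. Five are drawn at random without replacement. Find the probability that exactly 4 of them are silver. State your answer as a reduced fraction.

There are C(15,5) = 3003 ways to choose 5 from 15.
Selections with exactly 4 silver: choose 4 of the 8 silver and 1 of the 7 gold, C(8,4)·C(7,1) = 70·7 = 490.
Probability = 490/3003 = 70/429.

70/429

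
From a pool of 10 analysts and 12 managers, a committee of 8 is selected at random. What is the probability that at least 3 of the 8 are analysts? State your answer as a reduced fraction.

545/646

There are C(22,8) = 319770 ways to choose the 8.
Count the complement (fewer than 3 analysts): C(10,0)·C(12,8) + C(10,1)·C(12,7) + C(10,2)·C(12,6) = 495 + 7920 + 41580 = 49995.
Probability = 1 − 49995/319770 = 269775/319770 = 545/646.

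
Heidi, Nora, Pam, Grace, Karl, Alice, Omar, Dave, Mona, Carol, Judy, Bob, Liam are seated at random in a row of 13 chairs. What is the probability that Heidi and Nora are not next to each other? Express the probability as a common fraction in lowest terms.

There are 13! = 6227020800 arrangements.
Arrangements with Heidi and Nora adjacent: 2·12! = 958003200.
So not adjacent: 6227020800 − 958003200 = 5269017600, probability 5269017600/6227020800 = 11/13.

11/13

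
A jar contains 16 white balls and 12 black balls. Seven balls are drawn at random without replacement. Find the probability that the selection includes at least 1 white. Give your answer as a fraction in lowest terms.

Total selections: C(28,7) = 1184040.
The complement is all 7 are black: C(12,7) = 792.
Probability = 1 − 792/1184040 = 1183248/1184040 = 1494/1495.

1494/1495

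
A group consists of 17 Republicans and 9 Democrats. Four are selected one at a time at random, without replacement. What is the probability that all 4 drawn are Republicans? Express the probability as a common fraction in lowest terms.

Multiply the conditional probabilities at each draw: 17/26 · 16/25 · 15/24 · 14/23 = 57120/358800 = 238/1495.

238/1495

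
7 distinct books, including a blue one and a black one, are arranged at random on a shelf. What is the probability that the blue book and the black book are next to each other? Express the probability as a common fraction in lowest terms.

2/7

There are 7! = 5040 arrangements.
Treat the blue book and the black book as a block: 6! arrangements of the blocks × 2 orders within the block = 2·720 = 1440.
Probability = 1440/5040 = 2/7.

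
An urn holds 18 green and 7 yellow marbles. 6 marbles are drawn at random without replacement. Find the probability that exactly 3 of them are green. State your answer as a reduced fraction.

204/1265

There are C(25,6) = 177100 ways to choose 6 from 25.
Selections with exactly 3 green: choose 3 of the 18 green and 3 of the 7 yellow, C(18,3)·C(7,3) = 816·35 = 28560.
Probability = 28560/177100 = 204/1265.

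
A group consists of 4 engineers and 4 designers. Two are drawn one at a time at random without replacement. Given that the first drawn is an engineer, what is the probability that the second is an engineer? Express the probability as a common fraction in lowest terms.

After removing one engineer, 7 remain: 3 engineers and 4 designers.
So the probability the next is an engineer is 3/7.

3/7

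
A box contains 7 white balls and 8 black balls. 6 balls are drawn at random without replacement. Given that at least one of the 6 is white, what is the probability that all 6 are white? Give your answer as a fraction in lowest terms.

1/711

Work in counts. Selections with at least one white: C(15,6) − C(8,6) = 5005 − 28 = 4977.
Of those, selections where all 6 are white: C(7,6) = 7.
Conditional probability = 7/4977 = 1/711.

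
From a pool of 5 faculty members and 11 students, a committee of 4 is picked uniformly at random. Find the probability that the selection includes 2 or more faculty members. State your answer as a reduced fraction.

There are C(16,4) = 1820 ways to choose the 4.
Count the complement (fewer than 2 faculty members): C(5,0)·C(11,4) + C(5,1)·C(11,3) = 330 + 825 = 1155.
Probability = 1 − 1155/1820 = 665/1820 = 19/52.

19/52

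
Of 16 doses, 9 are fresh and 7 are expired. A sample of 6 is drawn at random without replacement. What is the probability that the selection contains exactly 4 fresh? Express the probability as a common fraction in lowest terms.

Total number of selections: C(16,6) = 8008.
Selections with exactly 4 fresh: choose 4 of the 9 fresh and 2 of the 7 expired, C(9,4)·C(7,2) = 126·21 = 2646.
Probability = 2646/8008 = 189/572.

189/572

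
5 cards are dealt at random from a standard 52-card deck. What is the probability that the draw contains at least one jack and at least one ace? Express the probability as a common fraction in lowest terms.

6509/64974

There are C(52,5) = 2598960 possible draws.
By inclusion-exclusion on the complements, draws missing all jacks or all aces: C(48,5) + C(48,5) − C(44,5) = 1712304 + 1712304 − 1086008 = 2338600.
So draws with at least one of each: 2598960 − 2338600 = 260360, probability 260360/2598960 = 6509/64974.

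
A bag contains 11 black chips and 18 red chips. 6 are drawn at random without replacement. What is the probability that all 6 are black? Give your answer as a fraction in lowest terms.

11/11310

There are C(29,6) = 475020 possible selections.
Selections with all black: C(11,6) = 462.
Probability = 462/475020 = 11/11310.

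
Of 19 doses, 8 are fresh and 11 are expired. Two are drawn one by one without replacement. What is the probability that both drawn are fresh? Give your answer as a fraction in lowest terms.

Multiply the conditional probabilities at each draw: 8/19 · 7/18 = 56/342 = 28/171.

28/171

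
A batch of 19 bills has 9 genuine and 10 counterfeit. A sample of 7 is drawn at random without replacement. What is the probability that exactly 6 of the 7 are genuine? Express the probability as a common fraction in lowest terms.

70/4199

Total number of selections: C(19,7) = 50388.
Selections with exactly 6 genuine: choose 6 of the 9 genuine and 1 of the 10 counterfeit, C(9,6)·C(10,1) = 84·10 = 840.
Probability = 840/50388 = 70/4199.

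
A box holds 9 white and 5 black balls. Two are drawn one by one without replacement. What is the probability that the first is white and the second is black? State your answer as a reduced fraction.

Multiply the conditional probabilities at each draw: 9/14 · 5/13 = 45/182.

45/182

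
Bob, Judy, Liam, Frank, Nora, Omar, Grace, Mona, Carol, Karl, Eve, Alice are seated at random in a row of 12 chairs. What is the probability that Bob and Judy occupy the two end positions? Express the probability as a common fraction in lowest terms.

There are 12! = 479001600 arrangements.
Place Bob and Judy at the ends in 2 ways, arrange the remaining 10 in 10! = 3628800 ways: 2·3628800 = 7257600.
Probability = 7257600/479001600 = 1/66.

1/66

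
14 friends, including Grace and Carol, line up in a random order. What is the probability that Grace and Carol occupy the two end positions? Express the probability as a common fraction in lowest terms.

1/91

There are 14! = 87178291200 arrangements.
Place Grace and Carol at the ends in 2 ways, arrange the remaining 12 in 12! = 479001600 ways: 2·479001600 = 958003200.
Probability = 958003200/87178291200 = 1/91.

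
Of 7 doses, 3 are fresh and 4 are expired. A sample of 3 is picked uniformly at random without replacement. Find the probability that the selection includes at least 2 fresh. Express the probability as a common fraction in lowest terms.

13/35

There are C(7,3) = 35 ways to choose the 3.
Favorable selections (at least 2 fresh): C(3,2)·C(4,1) + C(3,3)·C(4,0) = 12 + 1 = 13.
Probability = 13/35.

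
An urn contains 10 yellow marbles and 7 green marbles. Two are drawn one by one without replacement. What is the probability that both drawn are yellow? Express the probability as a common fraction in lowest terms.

Multiply the conditional probabilities at each draw: 10/17 · 9/16 = 90/272 = 45/136.

45/136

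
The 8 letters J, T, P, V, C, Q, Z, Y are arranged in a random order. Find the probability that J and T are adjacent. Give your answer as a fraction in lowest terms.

1/4

There are 8! = 40320 arrangements.
Treat J and T as a block: 7! arrangements of the blocks × 2 orders within the block = 2·5040 = 10080.
Probability = 10080/40320 = 1/4.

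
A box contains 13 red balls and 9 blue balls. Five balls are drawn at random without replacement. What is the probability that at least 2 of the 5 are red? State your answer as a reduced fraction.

There are C(22,5) = 26334 ways to choose the 5.
Count the complement (fewer than 2 red): C(13,0)·C(9,5) + C(13,1)·C(9,4) = 126 + 1638 = 1764.
Probability = 1 − 1764/26334 = 24570/26334 = 195/209.

195/209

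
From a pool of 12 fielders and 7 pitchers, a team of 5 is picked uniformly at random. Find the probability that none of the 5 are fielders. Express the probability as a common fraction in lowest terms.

There are C(19,5) = 11628 possible selections.
Selections with no fielders (all pitchers): C(7,5) = 21.
Probability = 21/11628 = 7/3876.

7/3876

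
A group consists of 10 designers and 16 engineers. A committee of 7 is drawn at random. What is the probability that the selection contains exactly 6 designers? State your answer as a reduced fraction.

Total number of selections: C(26,7) = 657800.
Selections with exactly 6 designers: choose 6 of the 10 designers and 1 of the 16 engineers, C(10,6)·C(16,1) = 210·16 = 3360.
Probability = 3360/657800 = 84/16445.

84/16445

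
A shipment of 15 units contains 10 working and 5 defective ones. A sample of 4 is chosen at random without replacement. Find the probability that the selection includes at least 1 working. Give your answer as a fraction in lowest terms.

There are C(15,4) = 1365 ways to choose the 4.
Favorable selections (at least 1 working): C(10,1)·C(5,3) + C(10,2)·C(5,2) + C(10,3)·C(5,1) + C(10,4)·C(5,0) = 100 + 450 + 600 + 210 = 1360.
Probability = 1360/1365 = 272/273.

272/273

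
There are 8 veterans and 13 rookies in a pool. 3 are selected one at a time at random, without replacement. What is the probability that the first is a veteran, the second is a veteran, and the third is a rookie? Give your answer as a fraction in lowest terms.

26/285

Multiply the conditional probabilities at each draw: 8/21 · 7/20 · 13/19 = 728/7980 = 26/285.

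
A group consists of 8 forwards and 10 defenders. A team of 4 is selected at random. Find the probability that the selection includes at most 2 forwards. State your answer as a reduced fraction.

27/34

There are C(18,4) = 3060 ways to choose the 4.
Favorable selections (at most 2 forwards): C(8,0)·C(10,4) + C(8,1)·C(10,3) + C(8,2)·C(10,2) = 210 + 960 + 1260 = 2430.
Probability = 2430/3060 = 27/34.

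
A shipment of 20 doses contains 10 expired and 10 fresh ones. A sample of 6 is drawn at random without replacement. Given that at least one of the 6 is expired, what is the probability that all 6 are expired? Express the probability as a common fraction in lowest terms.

7/1285

Work in counts. Selections with at least one expired: C(20,6) − C(10,6) = 38760 − 210 = 38550.
Of those, selections where all 6 are expired: C(10,6) = 210.
Conditional probability = 210/38550 = 7/1285.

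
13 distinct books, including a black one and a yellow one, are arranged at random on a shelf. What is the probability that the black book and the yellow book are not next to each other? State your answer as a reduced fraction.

11/13

There are 13! = 6227020800 arrangements.
Arrangements with the black book and the yellow book adjacent: 2·12! = 958003200.
So not adjacent: 6227020800 − 958003200 = 5269017600, probability 5269017600/6227020800 = 11/13.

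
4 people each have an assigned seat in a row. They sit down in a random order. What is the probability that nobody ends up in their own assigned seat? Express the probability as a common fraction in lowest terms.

3/8

There are 4! = 24 seatings.
By inclusion-exclusion, seatings with no fixed points: C(4,0)·4! − C(4,1)·3! + C(4,2)·2! − C(4,3)·1! + C(4,4)·0! = 9.
Probability = 9/24 = 3/8.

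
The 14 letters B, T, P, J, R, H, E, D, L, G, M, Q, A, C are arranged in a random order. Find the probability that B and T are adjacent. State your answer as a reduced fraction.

1/7

There are 14! = 87178291200 arrangements.
Treat B and T as a block: 13! arrangements of the blocks × 2 orders within the block = 2·6227020800 = 12454041600.
Probability = 12454041600/87178291200 = 1/7.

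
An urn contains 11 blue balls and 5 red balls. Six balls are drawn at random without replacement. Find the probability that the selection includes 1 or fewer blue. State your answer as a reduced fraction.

Total selections: C(16,6) = 8008.
Favorable selections (1 or fewer blue): C(11,1)·C(5,5) = 11.
Probability = 11/8008 = 1/728.

1/728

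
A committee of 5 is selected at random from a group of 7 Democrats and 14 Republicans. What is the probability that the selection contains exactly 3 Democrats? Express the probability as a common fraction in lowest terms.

Total number of selections: C(21,5) = 20349.
Selections with exactly 3 Democrats: choose 3 of the 7 Democrats and 2 of the 14 Republicans, C(7,3)·C(14,2) = 35·91 = 3185.
Probability = 3185/20349 = 455/2907.

455/2907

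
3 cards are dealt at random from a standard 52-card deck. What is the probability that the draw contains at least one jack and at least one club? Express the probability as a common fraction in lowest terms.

33/260

There are C(52,3) = 22100 possible draws.
By inclusion-exclusion on the complements, draws missing all jacks or all clubs: C(48,3) + C(39,3) − C(36,3) = 17296 + 9139 − 7140 = 19295.
So draws with at least one of each: 22100 − 19295 = 2805, probability 2805/22100 = 33/260.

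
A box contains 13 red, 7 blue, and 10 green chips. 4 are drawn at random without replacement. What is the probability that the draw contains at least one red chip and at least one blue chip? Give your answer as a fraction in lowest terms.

52/87

There are C(30,4) = 27405 possible draws.
By inclusion-exclusion on the complements, draws missing all red or all blue: C(17,4) + C(23,4) − C(10,4) = 2380 + 8855 − 210 = 11025.
So draws with at least one of each: 27405 − 11025 = 16380, probability 16380/27405 = 52/87.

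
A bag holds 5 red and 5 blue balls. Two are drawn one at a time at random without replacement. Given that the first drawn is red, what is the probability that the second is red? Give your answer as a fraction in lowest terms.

After removing one red, 9 remain: 4 red and 5 blue.
So the probability the next is red is 4/9.

4/9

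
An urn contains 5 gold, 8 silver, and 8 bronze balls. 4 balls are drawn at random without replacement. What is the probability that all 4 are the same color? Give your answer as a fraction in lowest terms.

29/1197

There are C(21,4) = 5985 ways to draw 4 balls.
All same color: C(5,4) + C(8,4) + C(8,4) = 5 + 70 + 70 = 145.
Probability = 145/5985 = 29/1197.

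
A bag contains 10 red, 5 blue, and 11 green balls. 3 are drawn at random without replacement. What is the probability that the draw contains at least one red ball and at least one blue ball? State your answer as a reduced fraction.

There are C(26,3) = 2600 possible draws.
By inclusion-exclusion on the complements, draws missing all red or all blue: C(16,3) + C(21,3) − C(11,3) = 560 + 1330 − 165 = 1725.
So draws with at least one of each: 2600 − 1725 = 875, probability 875/2600 = 35/104.

35/104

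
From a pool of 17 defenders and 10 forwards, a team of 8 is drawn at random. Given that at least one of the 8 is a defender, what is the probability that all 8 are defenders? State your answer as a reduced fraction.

Work in counts. Selections with at least one defender: C(27,8) − C(10,8) = 2220075 − 45 = 2220030.
Of those, selections where all 8 are defenders: C(17,8) = 24310.
Conditional probability = 24310/2220030 = 143/13059.

143/13059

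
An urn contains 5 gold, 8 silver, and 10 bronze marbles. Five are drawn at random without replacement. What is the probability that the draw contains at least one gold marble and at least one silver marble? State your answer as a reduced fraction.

There are C(23,5) = 33649 possible draws.
By inclusion-exclusion on the complements, draws missing all gold or all silver: C(18,5) + C(15,5) − C(10,5) = 8568 + 3003 − 252 = 11319.
So draws with at least one of each: 33649 − 11319 = 22330, probability 22330/33649 = 290/437.

290/437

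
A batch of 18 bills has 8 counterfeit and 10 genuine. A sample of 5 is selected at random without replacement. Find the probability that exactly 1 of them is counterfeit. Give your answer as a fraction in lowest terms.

The sample space is all 5-subsets of the 18: C(18,5) = 8568.
Selections with exactly 1 counterfeit: choose 1 of the 8 counterfeit and 4 of the 10 genuine, C(8,1)·C(10,4) = 8·210 = 1680.
Probability = 1680/8568 = 10/51.

10/51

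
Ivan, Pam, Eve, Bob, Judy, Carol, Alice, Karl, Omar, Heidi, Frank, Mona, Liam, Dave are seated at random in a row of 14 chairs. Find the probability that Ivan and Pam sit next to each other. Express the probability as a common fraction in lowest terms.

1/7

There are 14! = 87178291200 arrangements.
Treat Ivan and Pam as a block: 13! arrangements of the blocks × 2 orders within the block = 2·6227020800 = 12454041600.
Probability = 12454041600/87178291200 = 1/7.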